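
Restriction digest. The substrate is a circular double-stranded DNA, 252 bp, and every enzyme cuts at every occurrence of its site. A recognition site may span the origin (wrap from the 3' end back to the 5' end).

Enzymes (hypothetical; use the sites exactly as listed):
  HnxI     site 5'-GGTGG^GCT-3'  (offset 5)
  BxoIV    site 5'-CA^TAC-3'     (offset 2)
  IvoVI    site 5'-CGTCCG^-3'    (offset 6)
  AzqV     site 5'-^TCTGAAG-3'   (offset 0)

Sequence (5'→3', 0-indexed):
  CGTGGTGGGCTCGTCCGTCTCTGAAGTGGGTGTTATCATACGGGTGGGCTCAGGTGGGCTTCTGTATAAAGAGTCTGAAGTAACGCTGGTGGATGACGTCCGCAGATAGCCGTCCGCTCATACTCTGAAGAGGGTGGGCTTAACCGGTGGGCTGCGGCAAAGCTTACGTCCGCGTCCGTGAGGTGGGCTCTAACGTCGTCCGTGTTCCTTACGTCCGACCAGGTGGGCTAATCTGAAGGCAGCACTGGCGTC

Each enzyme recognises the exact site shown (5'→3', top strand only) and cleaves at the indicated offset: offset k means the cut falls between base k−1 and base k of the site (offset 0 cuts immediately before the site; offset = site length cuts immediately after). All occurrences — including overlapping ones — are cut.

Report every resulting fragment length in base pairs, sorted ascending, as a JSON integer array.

Scan for sites:
  HnxI GGTGGGCT/5: at [3, 42, 52, 132, 145, 181, 221] ⇒ [8, 47, 57, 137, 150, 186, 226]
  BxoIV CATAC/2: at [36, 118] ⇒ [38, 120]
  IvoVI CGTCCG/6: at [11, 96, 110, 166, 172, 196, 211, 248] ⇒ [2, 17, 102, 116, 172, 178, 202, 217]
  AzqV TCTGAAG/0: at [19, 73, 123, 231] ⇒ [19, 73, 123, 231]

All cut coordinates (distinct, sorted): [2, 8, 17, 19, 38, 47, 57, 73, 102, 116, 120, 123, 137, 150, 172, 178, 186, 202, 217, 226, 231]

Fragments:
  2→8: 6 bp
  8→17: 9 bp
  17→19: 2 bp
  19→38: 19 bp
  38→47: 9 bp
  47→57: 10 bp
  57→73: 16 bp
  73→102: 29 bp
  102→116: 14 bp
  116→120: 4 bp
  120→123: 3 bp
  123→137: 14 bp
  137→150: 13 bp
  150→172: 22 bp
  172→178: 6 bp
  178→186: 8 bp
  186→202: 16 bp
  202→217: 15 bp
  217→226: 9 bp
  226→231: 5 bp
  231→2 (wrap): 252-231+2 = 23 bp

[2,3,4,5,6,6,8,9,9,9,10,13,14,14,15,16,16,19,22,23,29]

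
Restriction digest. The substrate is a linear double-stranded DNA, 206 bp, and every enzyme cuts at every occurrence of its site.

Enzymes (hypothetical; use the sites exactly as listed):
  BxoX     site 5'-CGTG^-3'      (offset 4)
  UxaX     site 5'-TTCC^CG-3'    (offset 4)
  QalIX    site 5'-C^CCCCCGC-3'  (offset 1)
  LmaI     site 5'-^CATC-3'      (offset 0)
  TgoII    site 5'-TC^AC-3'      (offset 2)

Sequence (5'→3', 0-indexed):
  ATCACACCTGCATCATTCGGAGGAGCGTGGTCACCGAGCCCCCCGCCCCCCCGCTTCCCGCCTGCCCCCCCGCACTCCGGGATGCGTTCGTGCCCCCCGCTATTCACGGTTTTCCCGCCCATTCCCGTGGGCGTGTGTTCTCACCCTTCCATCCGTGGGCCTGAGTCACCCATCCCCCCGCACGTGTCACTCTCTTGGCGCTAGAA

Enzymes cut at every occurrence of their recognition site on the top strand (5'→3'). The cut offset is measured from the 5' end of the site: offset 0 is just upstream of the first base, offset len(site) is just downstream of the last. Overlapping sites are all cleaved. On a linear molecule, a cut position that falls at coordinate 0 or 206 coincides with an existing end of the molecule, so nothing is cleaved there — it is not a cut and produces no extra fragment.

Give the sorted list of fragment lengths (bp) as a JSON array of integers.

Per-enzyme occurrences:
  BxoX (CGTG, off=4): starts [25, 88, 125, 131, 153, 182] → cuts [29, 92, 129, 135, 157, 186]
  UxaX (TTCCCG, off=4): starts [54, 111, 121] → cuts [58, 115, 125]
  QalIX (CCCCCCGC, off=1): starts [38, 46, 65, 92, 173] → cuts [39, 47, 66, 93, 174]
  LmaI (CATC, off=0): starts [10, 149, 170] → cuts [10, 149, 170]
  TgoII (TCAC, off=2): starts [1, 30, 103, 140, 165, 186] → cuts [3, 32, 105, 142, 167, 188]

Pooled cuts: [3, 10, 29, 32, 39, 47, 58, 66, 92, 93, 105, 115, 125, 129, 135, 142, 149, 157, 167, 170, 174, 186, 188]

Fragment lengths:
  [0,3): 3 bp
  [3,10): 7 bp
  [10,29): 19 bp
  [29,32): 3 bp
  [32,39): 7 bp
  [39,47): 8 bp
  [47,58): 11 bp
  [58,66): 8 bp
  [66,92): 26 bp
  [92,93): 1 bp
  [93,105): 12 bp
  [105,115): 10 bp
  [115,125): 10 bp
  [125,129): 4 bp
  [129,135): 6 bp
  [135,142): 7 bp
  [142,149): 7 bp
  [149,157): 8 bp
  [157,167): 10 bp
  [167,170): 3 bp
  [170,174): 4 bp
  [174,186): 12 bp
  [186,188): 2 bp
  [188,206): 18 bp

[1,2,3,3,3,4,4,6,7,7,7,7,8,8,8,10,10,10,11,12,12,18,19,26]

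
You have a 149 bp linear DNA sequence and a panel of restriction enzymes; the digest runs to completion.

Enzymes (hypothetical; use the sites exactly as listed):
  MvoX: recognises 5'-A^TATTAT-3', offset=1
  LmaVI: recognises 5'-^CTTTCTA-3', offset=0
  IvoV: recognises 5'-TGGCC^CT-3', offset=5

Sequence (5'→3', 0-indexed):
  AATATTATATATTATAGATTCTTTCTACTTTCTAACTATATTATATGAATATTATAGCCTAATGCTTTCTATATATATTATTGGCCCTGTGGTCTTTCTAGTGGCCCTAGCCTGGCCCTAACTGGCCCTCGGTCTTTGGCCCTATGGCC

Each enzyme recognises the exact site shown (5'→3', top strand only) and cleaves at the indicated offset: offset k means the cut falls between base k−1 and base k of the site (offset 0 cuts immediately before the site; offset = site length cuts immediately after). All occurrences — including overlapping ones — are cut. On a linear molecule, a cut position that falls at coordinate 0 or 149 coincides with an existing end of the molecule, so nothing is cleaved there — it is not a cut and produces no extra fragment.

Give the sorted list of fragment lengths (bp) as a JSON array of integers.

Scan for sites:
  MvoX ATATTAT/1: at [1, 8, 37, 48, 74] ⇒ [2, 9, 38, 49, 75]
  LmaVI CTTTCTA/0: at [20, 27, 64, 93] ⇒ [20, 27, 64, 93]
  IvoV TGGCCCT/5: at [81, 101, 112, 122, 136] ⇒ [86, 106, 117, 127, 141]

All cut coordinates (distinct, sorted): [2, 9, 20, 27, 38, 49, 64, 75, 86, 93, 106, 117, 127, 141]

Fragments:
  [0,2): 2 bp
  [2,9): 7 bp
  [9,20): 11 bp
  [20,27): 7 bp
  [27,38): 11 bp
  [38,49): 11 bp
  [49,64): 15 bp
  [64,75): 11 bp
  [75,86): 11 bp
  [86,93): 7 bp
  [93,106): 13 bp
  [106,117): 11 bp
  [117,127): 10 bp
  [127,141): 14 bp
  [141,149): 8 bp

[2,7,7,7,8,10,11,11,11,11,11,11,13,14,15]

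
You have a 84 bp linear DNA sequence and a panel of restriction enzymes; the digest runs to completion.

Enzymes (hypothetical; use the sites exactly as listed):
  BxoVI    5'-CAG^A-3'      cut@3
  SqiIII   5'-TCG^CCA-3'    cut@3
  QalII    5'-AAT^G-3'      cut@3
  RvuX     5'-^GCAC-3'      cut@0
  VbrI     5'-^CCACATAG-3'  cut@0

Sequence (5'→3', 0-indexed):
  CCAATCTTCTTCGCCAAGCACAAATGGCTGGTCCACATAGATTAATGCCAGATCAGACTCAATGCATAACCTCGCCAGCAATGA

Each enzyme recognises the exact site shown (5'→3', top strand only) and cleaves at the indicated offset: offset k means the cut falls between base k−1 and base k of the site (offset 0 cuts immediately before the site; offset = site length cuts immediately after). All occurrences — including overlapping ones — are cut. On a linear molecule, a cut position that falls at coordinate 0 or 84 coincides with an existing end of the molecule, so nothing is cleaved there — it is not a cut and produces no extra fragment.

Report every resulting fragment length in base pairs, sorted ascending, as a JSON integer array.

Per-enzyme occurrences:
  BxoVI CAGA/3: at [48, 53] ⇒ [51, 56]
  SqiIII TCGCCA/3: at [10, 71] ⇒ [13, 74]
  QalII AATG/3: at [22, 43, 60, 79] ⇒ [25, 46, 63, 82]
  RvuX GCAC/0: at [17] ⇒ [17]
  VbrI CCACATAG/0: at [32] ⇒ [32]

All cut coordinates (distinct, sorted): [13, 17, 25, 32, 46, 51, 56, 63, 74, 82]

Fragment lengths:
  [0,13): 13 bp
  [13,17): 4 bp
  [17,25): 8 bp
  [25,32): 7 bp
  [32,46): 14 bp
  [46,51): 5 bp
  [51,56): 5 bp
  [56,63): 7 bp
  [63,74): 11 bp
  [74,82): 8 bp
  [82,84): 2 bp

[2,4,5,5,7,7,8,8,11,13,14]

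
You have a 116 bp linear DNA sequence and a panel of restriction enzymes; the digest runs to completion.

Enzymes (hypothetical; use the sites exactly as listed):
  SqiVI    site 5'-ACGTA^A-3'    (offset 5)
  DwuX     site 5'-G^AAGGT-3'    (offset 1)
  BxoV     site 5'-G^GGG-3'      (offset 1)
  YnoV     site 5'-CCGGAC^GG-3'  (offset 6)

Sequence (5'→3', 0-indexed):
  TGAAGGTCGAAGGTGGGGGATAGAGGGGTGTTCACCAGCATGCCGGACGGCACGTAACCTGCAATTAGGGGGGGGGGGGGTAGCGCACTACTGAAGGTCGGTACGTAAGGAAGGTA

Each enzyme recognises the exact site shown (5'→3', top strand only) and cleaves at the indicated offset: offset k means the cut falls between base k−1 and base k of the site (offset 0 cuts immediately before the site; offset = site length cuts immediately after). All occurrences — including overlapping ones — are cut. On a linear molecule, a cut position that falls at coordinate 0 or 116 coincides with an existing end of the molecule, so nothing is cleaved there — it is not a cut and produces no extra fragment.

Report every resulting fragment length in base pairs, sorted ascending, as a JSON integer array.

Site scan:
  SqiVI (ACGTAA, off=5): starts [51, 102] → cuts [56, 107]
  DwuX (GAAGGT, off=1): starts [1, 8, 92, 109] → cuts [2, 9, 93, 110]
  BxoV (GGGG, off=1): starts [14, 15, 24, 67, 68, 69, 70, 71, 72, 73, 74, 75, 76] → cuts [15, 16, 25, 68, 69, 70, 71, 72, 73, 74, 75, 76, 77]
  YnoV (CCGGACGG, off=6): starts [42] → cuts [48]

Pooled cuts: [2, 9, 15, 16, 25, 48, 56, 68, 69, 70, 71, 72, 73, 74, 75, 76, 77, 93, 107, 110]

Fragments:
  [0,2): 2 bp
  [2,9): 7 bp
  [9,15): 6 bp
  [15,16): 1 bp
  [16,25): 9 bp
  [25,48): 23 bp
  [48,56): 8 bp
  [56,68): 12 bp
  [68,69): 1 bp
  [69,70): 1 bp
  [70,71): 1 bp
  [71,72): 1 bp
  [72,73): 1 bp
  [73,74): 1 bp
  [74,75): 1 bp
  [75,76): 1 bp
  [76,77): 1 bp
  [77,93): 16 bp
  [93,107): 14 bp
  [107,110): 3 bp
  [110,116): 6 bp

[1,1,1,1,1,1,1,1,1,1,2,3,6,6,7,8,9,12,14,16,23]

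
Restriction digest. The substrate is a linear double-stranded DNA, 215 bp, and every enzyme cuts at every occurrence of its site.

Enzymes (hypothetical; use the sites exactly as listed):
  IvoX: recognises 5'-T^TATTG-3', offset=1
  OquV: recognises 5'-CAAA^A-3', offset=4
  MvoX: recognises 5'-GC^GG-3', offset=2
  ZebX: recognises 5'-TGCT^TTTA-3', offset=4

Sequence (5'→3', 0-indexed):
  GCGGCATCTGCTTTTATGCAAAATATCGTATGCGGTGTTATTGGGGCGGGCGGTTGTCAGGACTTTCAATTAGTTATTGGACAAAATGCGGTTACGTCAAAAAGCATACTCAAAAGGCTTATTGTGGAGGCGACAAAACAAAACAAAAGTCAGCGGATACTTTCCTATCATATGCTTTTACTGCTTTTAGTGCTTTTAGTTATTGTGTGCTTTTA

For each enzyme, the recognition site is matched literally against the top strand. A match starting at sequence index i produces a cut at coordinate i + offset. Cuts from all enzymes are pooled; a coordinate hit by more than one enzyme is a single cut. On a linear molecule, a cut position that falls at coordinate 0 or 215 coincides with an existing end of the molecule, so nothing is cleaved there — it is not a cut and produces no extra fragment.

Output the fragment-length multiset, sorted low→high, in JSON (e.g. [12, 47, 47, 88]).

Site scan:
  IvoX (TTATTG, off=1): starts [37, 73, 118, 199] → cuts [38, 74, 119, 200]
  OquV (CAAAA, off=4): starts [18, 81, 97, 110, 133, 138, 143] → cuts [22, 85, 101, 114, 137, 142, 147]
  MvoX (GCGG, off=2): starts [0, 31, 45, 49, 87, 152] → cuts [2, 33, 47, 51, 89, 154]
  ZebX (TGCTTTTA, off=4): starts [8, 172, 181, 190, 207] → cuts [12, 176, 185, 194, 211]

All cut coordinates (distinct, sorted): [2, 12, 22, 33, 38, 47, 51, 74, 85, 89, 101, 114, 119, 137, 142, 147, 154, 176, 185, 194, 200, 211]

Fragment lengths:
  [0,2): 2 bp
  [2,12): 10 bp
  [12,22): 10 bp
  [22,33): 11 bp
  [33,38): 5 bp
  [38,47): 9 bp
  [47,51): 4 bp
  [51,74): 23 bp
  [74,85): 11 bp
  [85,89): 4 bp
  [89,101): 12 bp
  [101,114): 13 bp
  [114,119): 5 bp
  [119,137): 18 bp
  [137,142): 5 bp
  [142,147): 5 bp
  [147,154): 7 bp
  [154,176): 22 bp
  [176,185): 9 bp
  [185,194): 9 bp
  [194,200): 6 bp
  [200,211): 11 bp
  [211,215): 4 bp

[2,4,4,4,5,5,5,5,6,7,9,9,9,10,10,11,11,11,12,13,18,22,23]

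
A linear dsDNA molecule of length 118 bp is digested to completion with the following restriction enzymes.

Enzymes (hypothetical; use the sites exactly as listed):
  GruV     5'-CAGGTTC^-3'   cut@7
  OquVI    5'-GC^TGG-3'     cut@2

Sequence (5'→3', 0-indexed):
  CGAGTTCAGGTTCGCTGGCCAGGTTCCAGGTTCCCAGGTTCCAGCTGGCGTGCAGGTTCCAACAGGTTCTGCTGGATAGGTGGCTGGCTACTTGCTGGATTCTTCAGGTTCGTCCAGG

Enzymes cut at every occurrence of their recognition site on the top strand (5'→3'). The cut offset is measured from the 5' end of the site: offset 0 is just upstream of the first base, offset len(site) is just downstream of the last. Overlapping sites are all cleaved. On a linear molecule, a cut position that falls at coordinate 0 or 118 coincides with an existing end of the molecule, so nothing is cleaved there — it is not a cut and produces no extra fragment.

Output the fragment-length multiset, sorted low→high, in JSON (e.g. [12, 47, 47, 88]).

[2,3,4,7,7,8,10,11,11,12,13,14,16]

Scan for sites:
  GruV CAGGTTC/7: at [6, 19, 26, 34, 52, 62, 104] ⇒ [13, 26, 33, 41, 59, 69, 111]
  OquVI GCTGG/2: at [13, 43, 70, 82, 93] ⇒ [15, 45, 72, 84, 95]

Pooled cuts: [13, 15, 26, 33, 41, 45, 59, 69, 72, 84, 95, 111]

Fragments:
  [0,13): 13 bp
  [13,15): 2 bp
  [15,26): 11 bp
  [26,33): 7 bp
  [33,41): 8 bp
  [41,45): 4 bp
  [45,59): 14 bp
  [59,69): 10 bp
  [69,72): 3 bp
  [72,84): 12 bp
  [84,95): 11 bp
  [95,111): 16 bp
  [111,118): 7 bp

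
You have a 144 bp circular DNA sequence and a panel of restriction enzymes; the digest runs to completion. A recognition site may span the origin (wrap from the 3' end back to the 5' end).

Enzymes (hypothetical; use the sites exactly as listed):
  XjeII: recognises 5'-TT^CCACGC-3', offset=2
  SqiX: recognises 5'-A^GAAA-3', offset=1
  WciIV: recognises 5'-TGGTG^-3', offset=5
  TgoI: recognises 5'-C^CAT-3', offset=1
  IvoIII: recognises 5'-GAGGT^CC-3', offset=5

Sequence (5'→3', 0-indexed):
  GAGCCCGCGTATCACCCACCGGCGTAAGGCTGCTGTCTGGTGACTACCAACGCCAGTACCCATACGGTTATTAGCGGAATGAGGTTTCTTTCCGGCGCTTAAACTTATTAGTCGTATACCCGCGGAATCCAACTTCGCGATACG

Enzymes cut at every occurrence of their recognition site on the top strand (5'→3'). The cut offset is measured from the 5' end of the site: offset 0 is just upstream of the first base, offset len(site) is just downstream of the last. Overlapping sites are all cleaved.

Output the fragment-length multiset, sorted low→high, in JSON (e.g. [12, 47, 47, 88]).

Per-enzyme occurrences:
  XjeII (TTCCACGC, off=2): no sites
  SqiX (AGAAA, off=1): no sites
  WciIV TGGTG/5: at [37] ⇒ [42]
  TgoI CCAT/1: at [59] ⇒ [60]
  IvoIII (GAGGTCC, off=5): no sites

Pooled cuts: [42, 60]

Fragment lengths:
  42→60: 18 bp
  60→42 (wrap): 144-60+42 = 126 bp

[18,126]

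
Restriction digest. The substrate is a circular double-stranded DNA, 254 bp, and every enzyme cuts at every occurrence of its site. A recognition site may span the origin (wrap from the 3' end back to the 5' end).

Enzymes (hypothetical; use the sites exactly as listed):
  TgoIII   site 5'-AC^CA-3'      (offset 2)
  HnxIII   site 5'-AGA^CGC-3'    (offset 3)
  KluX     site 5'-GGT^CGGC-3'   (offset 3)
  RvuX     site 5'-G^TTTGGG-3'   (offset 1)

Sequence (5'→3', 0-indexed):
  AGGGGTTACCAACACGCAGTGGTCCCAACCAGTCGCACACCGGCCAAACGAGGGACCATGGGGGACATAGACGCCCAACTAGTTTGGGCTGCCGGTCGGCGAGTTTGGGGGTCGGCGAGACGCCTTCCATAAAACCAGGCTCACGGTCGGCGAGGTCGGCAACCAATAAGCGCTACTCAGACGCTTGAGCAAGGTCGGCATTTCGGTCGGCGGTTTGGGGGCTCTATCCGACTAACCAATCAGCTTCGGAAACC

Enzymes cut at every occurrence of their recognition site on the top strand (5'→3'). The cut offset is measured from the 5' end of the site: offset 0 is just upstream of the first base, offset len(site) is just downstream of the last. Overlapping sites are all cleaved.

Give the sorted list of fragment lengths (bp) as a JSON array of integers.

[6,7,7,8,9,9,10,11,12,12,14,14,15,15,17,18,20,23,27]

Site scan:
  TgoIII ACCA/2: at [7, 27, 54, 133, 161, 234, 251] ⇒ [9, 29, 56, 135, 163, 236, 253]
  HnxIII AGACGC/3: at [68, 117, 178] ⇒ [71, 120, 181]
  KluX GGTCGGC/3: at [93, 109, 144, 153, 192, 204] ⇒ [96, 112, 147, 156, 195, 207]
  RvuX GTTTGGG/1: at [81, 102, 212] ⇒ [82, 103, 213]

All cut coordinates (distinct, sorted): [9, 29, 56, 71, 82, 96, 103, 112, 120, 135, 147, 156, 163, 181, 195, 207, 213, 236, 253]

Fragments:
  9→29: 20 bp
  29→56: 27 bp
  56→71: 15 bp
  71→82: 11 bp
  82→96: 14 bp
  96→103: 7 bp
  103→112: 9 bp
  112→120: 8 bp
  120→135: 15 bp
  135→147: 12 bp
  147→156: 9 bp
  156→163: 7 bp
  163→181: 18 bp
  181→195: 14 bp
  195→207: 12 bp
  207→213: 6 bp
  213→236: 23 bp
  236→253: 17 bp
  253→9 (wrap): 254-253+9 = 10 bp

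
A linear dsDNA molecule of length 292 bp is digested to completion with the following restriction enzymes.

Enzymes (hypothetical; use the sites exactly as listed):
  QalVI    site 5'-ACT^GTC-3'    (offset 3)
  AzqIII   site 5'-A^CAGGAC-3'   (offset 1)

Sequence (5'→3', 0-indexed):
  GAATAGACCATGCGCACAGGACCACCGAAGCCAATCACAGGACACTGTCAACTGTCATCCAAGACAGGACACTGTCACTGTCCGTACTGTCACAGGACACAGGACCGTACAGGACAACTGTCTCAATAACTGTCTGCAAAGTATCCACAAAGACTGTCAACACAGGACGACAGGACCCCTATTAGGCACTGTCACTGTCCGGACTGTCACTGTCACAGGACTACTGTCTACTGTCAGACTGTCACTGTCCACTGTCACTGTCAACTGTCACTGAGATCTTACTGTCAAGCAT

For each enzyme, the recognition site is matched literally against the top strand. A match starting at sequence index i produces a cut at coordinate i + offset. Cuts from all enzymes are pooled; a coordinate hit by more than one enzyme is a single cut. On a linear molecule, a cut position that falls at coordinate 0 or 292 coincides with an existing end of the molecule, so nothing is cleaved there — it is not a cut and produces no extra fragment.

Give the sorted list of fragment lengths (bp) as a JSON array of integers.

Scan for sites:
  QalVI ACTGTC/3: at [43, 50, 70, 76, 85, 116, 128, 152, 187, 193, 202, 208, 222, 229, 237, 243, 250, 256, 263, 280] ⇒ [46, 53, 73, 79, 88, 119, 131, 155, 190, 196, 205, 211, 225, 232, 240, 246, 253, 259, 266, 283]
  AzqIII ACAGGAC/1: at [15, 36, 63, 91, 98, 108, 161, 169, 214] ⇒ [16, 37, 64, 92, 99, 109, 162, 170, 215]

All cut coordinates (distinct, sorted): [16, 37, 46, 53, 64, 73, 79, 88, 92, 99, 109, 119, 131, 155, 162, 170, 190, 196, 205, 211, 215, 225, 232, 240, 246, 253, 259, 266, 283]

Fragments:
  [0,16): 16 bp
  [16,37): 21 bp
  [37,46): 9 bp
  [46,53): 7 bp
  [53,64): 11 bp
  [64,73): 9 bp
  [73,79): 6 bp
  [79,88): 9 bp
  [88,92): 4 bp
  [92,99): 7 bp
  [99,109): 10 bp
  [109,119): 10 bp
  [119,131): 12 bp
  [131,155): 24 bp
  [155,162): 7 bp
  [162,170): 8 bp
  [170,190): 20 bp
  [190,196): 6 bp
  [196,205): 9 bp
  [205,211): 6 bp
  [211,215): 4 bp
  [215,225): 10 bp
  [225,232): 7 bp
  [232,240): 8 bp
  [240,246): 6 bp
  [246,253): 7 bp
  [253,259): 6 bp
  [259,266): 7 bp
  [266,283): 17 bp
  [283,292): 9 bp

[4,4,6,6,6,6,6,7,7,7,7,7,7,8,8,9,9,9,9,9,10,10,10,11,12,16,17,20,21,24]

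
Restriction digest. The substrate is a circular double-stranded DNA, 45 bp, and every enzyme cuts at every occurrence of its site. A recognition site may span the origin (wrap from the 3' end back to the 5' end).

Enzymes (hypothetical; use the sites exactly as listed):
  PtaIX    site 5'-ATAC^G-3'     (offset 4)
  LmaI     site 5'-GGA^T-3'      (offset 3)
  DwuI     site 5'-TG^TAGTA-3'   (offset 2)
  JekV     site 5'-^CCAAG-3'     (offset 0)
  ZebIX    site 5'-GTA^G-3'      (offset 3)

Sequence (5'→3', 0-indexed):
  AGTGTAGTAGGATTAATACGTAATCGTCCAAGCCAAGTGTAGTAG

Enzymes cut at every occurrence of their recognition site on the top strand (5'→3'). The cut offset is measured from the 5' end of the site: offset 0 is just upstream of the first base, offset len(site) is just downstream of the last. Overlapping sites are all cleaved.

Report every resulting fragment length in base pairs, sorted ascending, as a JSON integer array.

[2,2,3,3,3,5,5,7,7,8]

Scan for sites:
  PtaIX (ATACG, off=4): starts [15] → cuts [19]
  LmaI (GGAT, off=3): starts [9] → cuts [12]
  DwuI (TGTAGTA, off=2): starts [2, 37] → cuts [4, 39]
  JekV (CCAAG, off=0): starts [27, 32] → cuts [27, 32]
  ZebIX (GTAG, off=3): starts [3, 6, 38, 41] → cuts [6, 9, 41, 44]

All cut coordinates (distinct, sorted): [4, 6, 9, 12, 19, 27, 32, 39, 41, 44]

Fragments:
  4→6: 2 bp
  6→9: 3 bp
  9→12: 3 bp
  12→19: 7 bp
  19→27: 8 bp
  27→32: 5 bp
  32→39: 7 bp
  39→41: 2 bp
  41→44: 3 bp
  44→4 (wrap): 45-44+4 = 5 bp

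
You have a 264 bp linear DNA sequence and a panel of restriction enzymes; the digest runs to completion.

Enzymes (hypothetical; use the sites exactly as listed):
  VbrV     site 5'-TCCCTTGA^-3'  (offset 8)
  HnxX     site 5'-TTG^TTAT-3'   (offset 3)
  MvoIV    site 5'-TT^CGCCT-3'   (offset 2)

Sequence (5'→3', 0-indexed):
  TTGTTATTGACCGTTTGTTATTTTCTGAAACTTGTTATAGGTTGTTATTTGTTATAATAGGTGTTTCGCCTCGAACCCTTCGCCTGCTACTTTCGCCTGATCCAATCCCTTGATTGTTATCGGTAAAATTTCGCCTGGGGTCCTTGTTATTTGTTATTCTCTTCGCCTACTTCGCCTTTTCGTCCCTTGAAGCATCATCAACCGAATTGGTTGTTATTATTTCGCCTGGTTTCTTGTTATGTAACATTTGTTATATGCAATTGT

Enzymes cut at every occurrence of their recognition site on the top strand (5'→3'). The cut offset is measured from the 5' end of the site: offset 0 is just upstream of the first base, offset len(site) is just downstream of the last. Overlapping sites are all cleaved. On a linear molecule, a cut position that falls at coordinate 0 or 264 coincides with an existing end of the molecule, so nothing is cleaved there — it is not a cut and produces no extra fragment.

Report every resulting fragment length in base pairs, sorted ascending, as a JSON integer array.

Site scan:
  VbrV TCCCTTGA/8: at [105, 182] ⇒ [113, 190]
  HnxX TTGTTAT/3: at [0, 14, 31, 41, 48, 113, 143, 150, 210, 233, 247] ⇒ [3, 17, 34, 44, 51, 116, 146, 153, 213, 236, 250]
  MvoIV TTCGCCT/2: at [64, 78, 91, 129, 161, 170, 220] ⇒ [66, 80, 93, 131, 163, 172, 222]

Pooled cuts: [3, 17, 34, 44, 51, 66, 80, 93, 113, 116, 131, 146, 153, 163, 172, 190, 213, 222, 236, 250]

Fragments:
  [0,3): 3 bp
  [3,17): 14 bp
  [17,34): 17 bp
  [34,44): 10 bp
  [44,51): 7 bp
  [51,66): 15 bp
  [66,80): 14 bp
  [80,93): 13 bp
  [93,113): 20 bp
  [113,116): 3 bp
  [116,131): 15 bp
  [131,146): 15 bp
  [146,153): 7 bp
  [153,163): 10 bp
  [163,172): 9 bp
  [172,190): 18 bp
  [190,213): 23 bp
  [213,222): 9 bp
  [222,236): 14 bp
  [236,250): 14 bp
  [250,264): 14 bp

[3,3,7,7,9,9,10,10,13,14,14,14,14,14,15,15,15,17,18,20,23]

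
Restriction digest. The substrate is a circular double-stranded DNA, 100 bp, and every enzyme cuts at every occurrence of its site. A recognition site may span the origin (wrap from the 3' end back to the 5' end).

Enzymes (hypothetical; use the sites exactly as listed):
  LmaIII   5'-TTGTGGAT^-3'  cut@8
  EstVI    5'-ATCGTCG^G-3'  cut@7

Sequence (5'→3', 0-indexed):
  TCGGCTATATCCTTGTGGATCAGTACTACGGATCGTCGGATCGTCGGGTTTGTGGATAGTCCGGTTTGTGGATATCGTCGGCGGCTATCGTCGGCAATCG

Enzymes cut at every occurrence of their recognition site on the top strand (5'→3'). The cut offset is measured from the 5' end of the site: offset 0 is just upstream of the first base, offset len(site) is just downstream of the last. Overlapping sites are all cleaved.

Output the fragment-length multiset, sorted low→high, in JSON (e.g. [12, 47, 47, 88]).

Scan for sites:
  LmaIII (TTGTGGAT, off=8): starts [12, 49, 65] → cuts [20, 57, 73]
  EstVI (ATCGTCGG, off=7): starts [31, 39, 73, 86, 96] → cuts [3, 38, 46, 80, 93]

All cut coordinates (distinct, sorted): [3, 20, 38, 46, 57, 73, 80, 93]

Fragments:
  3→20: 17 bp
  20→38: 18 bp
  38→46: 8 bp
  46→57: 11 bp
  57→73: 16 bp
  73→80: 7 bp
  80→93: 13 bp
  93→3 (wrap): 100-93+3 = 10 bp

[7,8,10,11,13,16,17,18]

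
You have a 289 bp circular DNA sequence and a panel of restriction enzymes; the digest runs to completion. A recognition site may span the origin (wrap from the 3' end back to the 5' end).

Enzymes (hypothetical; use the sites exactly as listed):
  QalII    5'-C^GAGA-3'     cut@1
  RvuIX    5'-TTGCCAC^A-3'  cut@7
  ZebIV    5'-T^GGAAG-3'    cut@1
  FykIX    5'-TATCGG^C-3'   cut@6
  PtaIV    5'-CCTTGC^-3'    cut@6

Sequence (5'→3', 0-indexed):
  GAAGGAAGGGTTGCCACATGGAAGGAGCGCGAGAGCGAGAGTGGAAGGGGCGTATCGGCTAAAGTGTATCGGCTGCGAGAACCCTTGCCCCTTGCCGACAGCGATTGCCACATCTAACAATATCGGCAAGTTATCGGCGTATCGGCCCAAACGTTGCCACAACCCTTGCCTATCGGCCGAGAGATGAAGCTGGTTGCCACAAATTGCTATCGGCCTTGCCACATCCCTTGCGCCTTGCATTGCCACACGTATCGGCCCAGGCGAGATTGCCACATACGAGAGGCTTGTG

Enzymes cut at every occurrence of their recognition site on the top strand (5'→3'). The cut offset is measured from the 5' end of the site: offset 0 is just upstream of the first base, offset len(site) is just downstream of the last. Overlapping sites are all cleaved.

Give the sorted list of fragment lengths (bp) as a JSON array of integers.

[2,2,3,4,4,6,6,6,7,7,7,7,8,8,9,9,9,11,11,11,11,12,13,14,15,15,16,16,18,22]

Site scan:
  QalII CGAGA/1: at [29, 35, 75, 177, 261, 276] ⇒ [30, 36, 76, 178, 262, 277]
  RvuIX TTGCCACA/7: at [10, 104, 153, 193, 215, 239, 266] ⇒ [17, 111, 160, 200, 222, 246, 273]
  ZebIV TGGAAG/1: at [18, 41, 287] ⇒ [19, 42, 288]
  FykIX TATCGGC/6: at [52, 66, 120, 131, 139, 170, 207, 249] ⇒ [58, 72, 126, 137, 145, 176, 213, 255]
  PtaIV CCTTGC/6: at [82, 89, 163, 213, 225, 232] ⇒ [88, 95, 169, 219, 231, 238]

All cut coordinates (distinct, sorted): [17, 19, 30, 36, 42, 58, 72, 76, 88, 95, 111, 126, 137, 145, 160, 169, 176, 178, 200, 213, 219, 222, 231, 238, 246, 255, 262, 273, 277, 288]

Fragments:
  17→19: 2 bp
  19→30: 11 bp
  30→36: 6 bp
  36→42: 6 bp
  42→58: 16 bp
  58→72: 14 bp
  72→76: 4 bp
  76→88: 12 bp
  88→95: 7 bp
  95→111: 16 bp
  111→126: 15 bp
  126→137: 11 bp
  137→145: 8 bp
  145→160: 15 bp
  160→169: 9 bp
  169→176: 7 bp
  176→178: 2 bp
  178→200: 22 bp
  200→213: 13 bp
  213→219: 6 bp
  219→222: 3 bp
  222→231: 9 bp
  231→238: 7 bp
  238→246: 8 bp
  246→255: 9 bp
  255→262: 7 bp
  262→273: 11 bp
  273→277: 4 bp
  277→288: 11 bp
  288→17 (wrap): 289-288+17 = 18 bp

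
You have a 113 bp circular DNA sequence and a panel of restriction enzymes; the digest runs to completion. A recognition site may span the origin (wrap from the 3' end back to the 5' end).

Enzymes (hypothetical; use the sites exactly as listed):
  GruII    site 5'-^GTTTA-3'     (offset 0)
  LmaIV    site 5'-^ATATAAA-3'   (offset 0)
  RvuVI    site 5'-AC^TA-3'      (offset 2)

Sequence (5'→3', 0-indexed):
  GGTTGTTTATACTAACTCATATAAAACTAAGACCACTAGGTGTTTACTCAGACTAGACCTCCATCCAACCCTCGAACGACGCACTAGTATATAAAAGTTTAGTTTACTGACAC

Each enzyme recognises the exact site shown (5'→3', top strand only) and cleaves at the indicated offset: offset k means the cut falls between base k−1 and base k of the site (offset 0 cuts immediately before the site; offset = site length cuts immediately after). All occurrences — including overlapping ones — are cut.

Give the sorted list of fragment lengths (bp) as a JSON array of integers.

[4,5,5,6,8,8,9,9,12,16,31]

Site scan:
  GruII GTTTA/0: at [4, 41, 96, 101] ⇒ [4, 41, 96, 101]
  LmaIV ATATAAA/0: at [18, 88] ⇒ [18, 88]
  RvuVI ACTA/2: at [10, 25, 34, 51, 82] ⇒ [12, 27, 36, 53, 84]

All cut coordinates (distinct, sorted): [4, 12, 18, 27, 36, 41, 53, 84, 88, 96, 101]

Fragments:
  4→12: 8 bp
  12→18: 6 bp
  18→27: 9 bp
  27→36: 9 bp
  36→41: 5 bp
  41→53: 12 bp
  53→84: 31 bp
  84→88: 4 bp
  88→96: 8 bp
  96→101: 5 bp
  101→4 (wrap): 113-101+4 = 16 bp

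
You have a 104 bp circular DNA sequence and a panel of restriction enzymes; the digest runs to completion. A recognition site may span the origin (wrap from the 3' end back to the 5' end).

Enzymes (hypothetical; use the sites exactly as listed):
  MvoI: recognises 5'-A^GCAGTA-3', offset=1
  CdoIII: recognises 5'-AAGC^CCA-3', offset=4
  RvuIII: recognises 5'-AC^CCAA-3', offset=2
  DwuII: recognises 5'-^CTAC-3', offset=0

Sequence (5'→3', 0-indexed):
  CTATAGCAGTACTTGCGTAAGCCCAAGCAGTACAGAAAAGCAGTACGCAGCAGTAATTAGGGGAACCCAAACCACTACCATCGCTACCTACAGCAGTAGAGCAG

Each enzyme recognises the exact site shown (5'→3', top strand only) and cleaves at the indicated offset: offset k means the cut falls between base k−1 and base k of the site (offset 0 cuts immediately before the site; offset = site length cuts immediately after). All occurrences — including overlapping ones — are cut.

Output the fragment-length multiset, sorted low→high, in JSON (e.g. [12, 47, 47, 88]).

Site scan:
  MvoI (AGCAGTA, off=1): starts [4, 25, 38, 48, 91] → cuts [5, 26, 39, 49, 92]
  CdoIII (AAGCCCA, off=4): starts [18] → cuts [22]
  RvuIII (ACCCAA, off=2): starts [64] → cuts [66]
  DwuII (CTAC, off=0): starts [74, 83, 87] → cuts [74, 83, 87]

Pooled cuts: [5, 22, 26, 39, 49, 66, 74, 83, 87, 92]

Fragments:
  5→22: 17 bp
  22→26: 4 bp
  26→39: 13 bp
  39→49: 10 bp
  49→66: 17 bp
  66→74: 8 bp
  74→83: 9 bp
  83→87: 4 bp
  87→92: 5 bp
  92→5 (wrap): 104-92+5 = 17 bp

[4,4,5,8,9,10,13,17,17,17]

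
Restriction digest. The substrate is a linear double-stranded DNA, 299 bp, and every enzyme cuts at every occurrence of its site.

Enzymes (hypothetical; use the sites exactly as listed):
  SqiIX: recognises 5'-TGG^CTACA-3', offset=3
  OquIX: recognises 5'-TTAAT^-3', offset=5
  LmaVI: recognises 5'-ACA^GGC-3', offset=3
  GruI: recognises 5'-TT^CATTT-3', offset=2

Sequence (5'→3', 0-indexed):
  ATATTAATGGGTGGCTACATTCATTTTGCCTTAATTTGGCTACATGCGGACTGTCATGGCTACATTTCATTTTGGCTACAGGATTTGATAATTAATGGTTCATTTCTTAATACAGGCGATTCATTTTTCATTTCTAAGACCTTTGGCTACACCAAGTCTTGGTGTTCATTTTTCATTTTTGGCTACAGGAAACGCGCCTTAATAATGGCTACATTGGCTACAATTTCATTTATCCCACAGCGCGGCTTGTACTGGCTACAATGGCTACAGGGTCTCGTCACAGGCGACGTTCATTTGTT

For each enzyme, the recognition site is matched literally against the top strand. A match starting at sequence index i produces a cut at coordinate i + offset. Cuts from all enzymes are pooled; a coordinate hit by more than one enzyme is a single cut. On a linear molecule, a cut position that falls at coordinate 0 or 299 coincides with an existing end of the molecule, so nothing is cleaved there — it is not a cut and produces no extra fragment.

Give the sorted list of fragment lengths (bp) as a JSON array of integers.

Scan for sites:
  SqiIX (TGGCTACA, off=3): starts [11, 36, 56, 72, 143, 179, 205, 214, 252, 261] → cuts [14, 39, 59, 75, 146, 182, 208, 217, 255, 264]
  OquIX (TTAAT, off=5): starts [3, 30, 91, 106, 198] → cuts [8, 35, 96, 111, 203]
  LmaVI (ACAGGC, off=3): starts [111, 279] → cuts [114, 282]
  GruI (TTCATTT, off=2): starts [19, 65, 98, 119, 126, 164, 171, 224, 289] → cuts [21, 67, 100, 121, 128, 166, 173, 226, 291]

Pooled cuts: [8, 14, 21, 35, 39, 59, 67, 75, 96, 100, 111, 114, 121, 128, 146, 166, 173, 182, 203, 208, 217, 226, 255, 264, 282, 291]

Fragment lengths:
  [0,8): 8 bp
  [8,14): 6 bp
  [14,21): 7 bp
  [21,35): 14 bp
  [35,39): 4 bp
  [39,59): 20 bp
  [59,67): 8 bp
  [67,75): 8 bp
  [75,96): 21 bp
  [96,100): 4 bp
  [100,111): 11 bp
  [111,114): 3 bp
  [114,121): 7 bp
  [121,128): 7 bp
  [128,146): 18 bp
  [146,166): 20 bp
  [166,173): 7 bp
  [173,182): 9 bp
  [182,203): 21 bp
  [203,208): 5 bp
  [208,217): 9 bp
  [217,226): 9 bp
  [226,255): 29 bp
  [255,264): 9 bp
  [264,282): 18 bp
  [282,291): 9 bp
  [291,299): 8 bp

[3,4,4,5,6,7,7,7,7,8,8,8,8,9,9,9,9,9,11,14,18,18,20,20,21,21,29]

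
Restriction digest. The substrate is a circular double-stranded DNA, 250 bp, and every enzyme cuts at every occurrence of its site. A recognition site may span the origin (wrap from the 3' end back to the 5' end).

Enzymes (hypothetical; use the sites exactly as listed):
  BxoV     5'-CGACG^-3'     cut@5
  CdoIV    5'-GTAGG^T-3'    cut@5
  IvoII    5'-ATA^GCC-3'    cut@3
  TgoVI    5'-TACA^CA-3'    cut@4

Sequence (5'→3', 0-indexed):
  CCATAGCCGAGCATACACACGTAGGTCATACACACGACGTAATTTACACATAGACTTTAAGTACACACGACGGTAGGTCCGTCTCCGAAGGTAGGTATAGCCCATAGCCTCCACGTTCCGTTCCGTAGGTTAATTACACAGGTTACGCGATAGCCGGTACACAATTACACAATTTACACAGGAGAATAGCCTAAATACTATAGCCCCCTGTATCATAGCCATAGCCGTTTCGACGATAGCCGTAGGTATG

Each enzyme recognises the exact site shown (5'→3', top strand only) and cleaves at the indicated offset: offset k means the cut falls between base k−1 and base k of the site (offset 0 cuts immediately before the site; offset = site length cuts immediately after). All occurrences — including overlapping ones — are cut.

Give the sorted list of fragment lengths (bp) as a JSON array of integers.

Site scan:
  BxoV (CGACG, off=5): starts [34, 67, 230] → cuts [39, 72, 235]
  CdoIV (GTAGGT, off=5): starts [20, 72, 90, 124, 241] → cuts [25, 77, 95, 129, 246]
  IvoII (ATAGCC, off=3): starts [2, 96, 103, 149, 185, 199, 214, 220, 235] → cuts [5, 99, 106, 152, 188, 202, 217, 223, 238]
  TgoVI (TACACA, off=4): starts [13, 28, 44, 61, 134, 157, 165, 174] → cuts [17, 32, 48, 65, 138, 161, 169, 178]

Pooled cuts: [5, 17, 25, 32, 39, 48, 65, 72, 77, 95, 99, 106, 129, 138, 152, 161, 169, 178, 188, 202, 217, 223, 235, 238, 246]

Fragment lengths:
  5→17: 12 bp
  17→25: 8 bp
  25→32: 7 bp
  32→39: 7 bp
  39→48: 9 bp
  48→65: 17 bp
  65→72: 7 bp
  72→77: 5 bp
  77→95: 18 bp
  95→99: 4 bp
  99→106: 7 bp
  106→129: 23 bp
  129→138: 9 bp
  138→152: 14 bp
  152→161: 9 bp
  161→169: 8 bp
  169→178: 9 bp
  178→188: 10 bp
  188→202: 14 bp
  202→217: 15 bp
  217→223: 6 bp
  223→235: 12 bp
  235→238: 3 bp
  238→246: 8 bp
  246→5 (wrap): 250-246+5 = 9 bp

[3,4,5,6,7,7,7,7,8,8,8,9,9,9,9,9,10,12,12,14,14,15,17,18,23]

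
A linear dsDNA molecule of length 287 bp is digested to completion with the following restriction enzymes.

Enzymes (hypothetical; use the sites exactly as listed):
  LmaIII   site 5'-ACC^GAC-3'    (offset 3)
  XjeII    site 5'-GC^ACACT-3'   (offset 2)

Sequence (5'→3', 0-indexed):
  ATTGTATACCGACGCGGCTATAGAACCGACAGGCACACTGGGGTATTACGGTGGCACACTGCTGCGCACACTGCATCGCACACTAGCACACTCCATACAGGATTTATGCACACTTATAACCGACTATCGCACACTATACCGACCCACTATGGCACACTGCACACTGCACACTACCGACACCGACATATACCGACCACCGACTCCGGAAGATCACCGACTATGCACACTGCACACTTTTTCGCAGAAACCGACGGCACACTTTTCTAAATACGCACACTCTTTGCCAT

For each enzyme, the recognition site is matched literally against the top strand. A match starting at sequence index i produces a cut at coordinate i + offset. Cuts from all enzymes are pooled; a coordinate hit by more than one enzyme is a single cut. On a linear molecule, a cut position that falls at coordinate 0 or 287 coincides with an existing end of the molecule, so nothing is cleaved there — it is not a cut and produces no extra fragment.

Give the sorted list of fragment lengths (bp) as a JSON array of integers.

[6,6,7,7,7,7,7,8,8,8,9,10,10,10,12,12,12,13,14,17,17,18,19,21,22]

Per-enzyme occurrences:
  LmaIII ACCGAC/3: at [7, 24, 118, 137, 172, 178, 188, 195, 212, 246] ⇒ [10, 27, 121, 140, 175, 181, 191, 198, 215, 249]
  XjeII GCACACT/2: at [32, 53, 65, 77, 85, 107, 128, 151, 158, 165, 221, 228, 253, 271] ⇒ [34, 55, 67, 79, 87, 109, 130, 153, 160, 167, 223, 230, 255, 273]

Pooled cuts: [10, 27, 34, 55, 67, 79, 87, 109, 121, 130, 140, 153, 160, 167, 175, 181, 191, 198, 215, 223, 230, 249, 255, 273]

Fragments:
  [0,10): 10 bp
  [10,27): 17 bp
  [27,34): 7 bp
  [34,55): 21 bp
  [55,67): 12 bp
  [67,79): 12 bp
  [79,87): 8 bp
  [87,109): 22 bp
  [109,121): 12 bp
  [121,130): 9 bp
  [130,140): 10 bp
  [140,153): 13 bp
  [153,160): 7 bp
  [160,167): 7 bp
  [167,175): 8 bp
  [175,181): 6 bp
  [181,191): 10 bp
  [191,198): 7 bp
  [198,215): 17 bp
  [215,223): 8 bp
  [223,230): 7 bp
  [230,249): 19 bp
  [249,255): 6 bp
  [255,273): 18 bp
  [273,287): 14 bp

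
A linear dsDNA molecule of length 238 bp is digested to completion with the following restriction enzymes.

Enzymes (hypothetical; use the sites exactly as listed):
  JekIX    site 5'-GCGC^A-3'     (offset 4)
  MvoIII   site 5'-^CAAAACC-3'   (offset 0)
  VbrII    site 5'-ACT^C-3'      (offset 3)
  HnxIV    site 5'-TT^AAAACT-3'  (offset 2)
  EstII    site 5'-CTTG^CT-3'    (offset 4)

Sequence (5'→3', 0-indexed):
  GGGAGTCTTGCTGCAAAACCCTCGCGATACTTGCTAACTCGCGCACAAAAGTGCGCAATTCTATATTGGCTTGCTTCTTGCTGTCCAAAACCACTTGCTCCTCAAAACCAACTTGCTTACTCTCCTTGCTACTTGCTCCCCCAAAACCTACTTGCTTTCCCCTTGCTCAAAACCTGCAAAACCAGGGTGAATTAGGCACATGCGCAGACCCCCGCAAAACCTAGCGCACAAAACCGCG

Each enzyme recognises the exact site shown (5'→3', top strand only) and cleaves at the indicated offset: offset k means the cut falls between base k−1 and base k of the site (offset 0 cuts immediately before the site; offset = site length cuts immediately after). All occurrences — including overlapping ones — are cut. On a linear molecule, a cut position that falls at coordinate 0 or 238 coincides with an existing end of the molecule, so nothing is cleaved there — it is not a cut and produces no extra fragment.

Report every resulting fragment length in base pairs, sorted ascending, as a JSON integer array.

Site scan:
  JekIX GCGCA/4: at [40, 52, 201, 223] ⇒ [44, 56, 205, 227]
  MvoIII CAAAACC/0: at [13, 85, 102, 141, 167, 176, 214, 228] ⇒ [13, 85, 102, 141, 167, 176, 214, 228]
  VbrII ACTC/3: at [36, 118] ⇒ [39, 121]
  HnxIV (TTAAAACT, off=2): no sites
  EstII CTTGCT/4: at [6, 29, 69, 76, 93, 111, 124, 131, 150, 161] ⇒ [10, 33, 73, 80, 97, 115, 128, 135, 154, 165]

All cut coordinates (distinct, sorted): [10, 13, 33, 39, 44, 56, 73, 80, 85, 97, 102, 115, 121, 128, 135, 141, 154, 165, 167, 176, 205, 214, 227, 228]

Fragment lengths:
  [0,10): 10 bp
  [10,13): 3 bp
  [13,33): 20 bp
  [33,39): 6 bp
  [39,44): 5 bp
  [44,56): 12 bp
  [56,73): 17 bp
  [73,80): 7 bp
  [80,85): 5 bp
  [85,97): 12 bp
  [97,102): 5 bp
  [102,115): 13 bp
  [115,121): 6 bp
  [121,128): 7 bp
  [128,135): 7 bp
  [135,141): 6 bp
  [141,154): 13 bp
  [154,165): 11 bp
  [165,167): 2 bp
  [167,176): 9 bp
  [176,205): 29 bp
  [205,214): 9 bp
  [214,227): 13 bp
  [227,228): 1 bp
  [228,238): 10 bp

[1,2,3,5,5,5,6,6,6,7,7,7,9,9,10,10,11,12,12,13,13,13,17,20,29]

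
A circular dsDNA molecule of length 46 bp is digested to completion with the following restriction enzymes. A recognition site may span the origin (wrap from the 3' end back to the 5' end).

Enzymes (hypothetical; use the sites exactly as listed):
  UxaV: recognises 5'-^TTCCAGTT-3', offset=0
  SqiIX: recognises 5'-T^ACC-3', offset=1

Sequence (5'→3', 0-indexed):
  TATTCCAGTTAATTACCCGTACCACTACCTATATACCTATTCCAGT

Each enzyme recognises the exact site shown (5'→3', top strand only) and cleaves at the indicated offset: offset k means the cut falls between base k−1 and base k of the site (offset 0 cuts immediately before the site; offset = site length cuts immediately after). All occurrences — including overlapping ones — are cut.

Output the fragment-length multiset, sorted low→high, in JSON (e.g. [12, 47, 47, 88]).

Scan for sites:
  UxaV (TTCCAGTT, off=0): starts [2, 39] → cuts [2, 39]
  SqiIX (TACC, off=1): starts [13, 19, 25, 33] → cuts [14, 20, 26, 34]

All cut coordinates (distinct, sorted): [2, 14, 20, 26, 34, 39]

Fragment lengths:
  2→14: 12 bp
  14→20: 6 bp
  20→26: 6 bp
  26→34: 8 bp
  34→39: 5 bp
  39→2 (wrap): 46-39+2 = 9 bp

[5,6,6,8,9,12]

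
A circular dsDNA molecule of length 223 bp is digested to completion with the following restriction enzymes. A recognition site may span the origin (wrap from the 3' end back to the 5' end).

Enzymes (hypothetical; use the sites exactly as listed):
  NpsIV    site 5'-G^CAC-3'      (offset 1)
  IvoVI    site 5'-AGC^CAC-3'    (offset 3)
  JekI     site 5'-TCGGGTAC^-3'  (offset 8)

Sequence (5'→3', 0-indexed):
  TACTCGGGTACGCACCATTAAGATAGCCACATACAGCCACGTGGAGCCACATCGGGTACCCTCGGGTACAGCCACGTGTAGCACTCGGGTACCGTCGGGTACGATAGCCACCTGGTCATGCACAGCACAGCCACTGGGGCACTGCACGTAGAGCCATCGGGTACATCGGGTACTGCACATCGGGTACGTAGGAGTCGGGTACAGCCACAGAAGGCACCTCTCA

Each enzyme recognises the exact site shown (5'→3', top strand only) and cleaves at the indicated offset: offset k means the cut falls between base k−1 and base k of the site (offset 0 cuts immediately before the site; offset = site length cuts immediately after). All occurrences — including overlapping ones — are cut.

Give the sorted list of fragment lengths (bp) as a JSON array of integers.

Site scan:
  NpsIV GCAC/1: at [11, 80, 119, 124, 138, 143, 174, 213] ⇒ [12, 81, 120, 125, 139, 144, 175, 214]
  IvoVI AGCCAC/3: at [24, 34, 44, 69, 105, 128, 202] ⇒ [27, 37, 47, 72, 108, 131, 205]
  JekI TCGGGTAC/8: at [3, 51, 61, 84, 94, 156, 165, 179, 194] ⇒ [11, 59, 69, 92, 102, 164, 173, 187, 202]

Pooled cuts: [11, 12, 27, 37, 47, 59, 69, 72, 81, 92, 102, 108, 120, 125, 131, 139, 144, 164, 173, 175, 187, 202, 205, 214]

Fragment lengths:
  11→12: 1 bp
  12→27: 15 bp
  27→37: 10 bp
  37→47: 10 bp
  47→59: 12 bp
  59→69: 10 bp
  69→72: 3 bp
  72→81: 9 bp
  81→92: 11 bp
  92→102: 10 bp
  102→108: 6 bp
  108→120: 12 bp
  120→125: 5 bp
  125→131: 6 bp
  131→139: 8 bp
  139→144: 5 bp
  144→164: 20 bp
  164→173: 9 bp
  173→175: 2 bp
  175→187: 12 bp
  187→202: 15 bp
  202→205: 3 bp
  205→214: 9 bp
  214→11 (wrap): 223-214+11 = 20 bp

[1,2,3,3,5,5,6,6,8,9,9,9,10,10,10,10,11,12,12,12,15,15,20,20]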